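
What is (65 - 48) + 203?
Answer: 220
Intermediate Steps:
(65 - 48) + 203 = 17 + 203 = 220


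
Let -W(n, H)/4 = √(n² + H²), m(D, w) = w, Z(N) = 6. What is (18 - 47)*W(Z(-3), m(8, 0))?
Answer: 696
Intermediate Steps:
W(n, H) = -4*√(H² + n²) (W(n, H) = -4*√(n² + H²) = -4*√(H² + n²))
(18 - 47)*W(Z(-3), m(8, 0)) = (18 - 47)*(-4*√(0² + 6²)) = -(-116)*√(0 + 36) = -(-116)*√36 = -(-116)*6 = -29*(-24) = 696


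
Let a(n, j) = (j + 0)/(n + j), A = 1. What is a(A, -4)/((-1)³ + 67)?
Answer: 2/99 ≈ 0.020202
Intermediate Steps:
a(n, j) = j/(j + n)
a(A, -4)/((-1)³ + 67) = (-4/(-4 + 1))/((-1)³ + 67) = (-4/(-3))/(-1 + 67) = -4*(-⅓)/66 = (4/3)*(1/66) = 2/99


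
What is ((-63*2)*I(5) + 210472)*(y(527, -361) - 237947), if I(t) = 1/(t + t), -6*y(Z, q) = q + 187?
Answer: -250360397646/5 ≈ -5.0072e+10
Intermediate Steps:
y(Z, q) = -187/6 - q/6 (y(Z, q) = -(q + 187)/6 = -(187 + q)/6 = -187/6 - q/6)
I(t) = 1/(2*t)
((-63*2)*I(5) + 210472)*(y(527, -361) - 237947) = ((-63*2)*((½)/5) + 210472)*((-187/6 - ⅙*(-361)) - 237947) = (-63/5 + 210472)*((-187/6 + 361/6) - 237947) = (-126*⅒ + 210472)*(29 - 237947) = (-63/5 + 210472)*(-237918) = (1052297/5)*(-237918) = -250360397646/5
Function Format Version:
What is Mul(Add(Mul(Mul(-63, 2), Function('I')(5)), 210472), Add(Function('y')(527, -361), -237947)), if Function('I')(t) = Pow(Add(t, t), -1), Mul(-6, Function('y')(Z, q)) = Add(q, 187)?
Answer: Rational(-250360397646, 5) ≈ -5.0072e+10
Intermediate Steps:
Function('y')(Z, q) = Add(Rational(-187, 6), Mul(Rational(-1, 6), q)) (Function('y')(Z, q) = Mul(Rational(-1, 6), Add(q, 187)) = Mul(Rational(-1, 6), Add(187, q)) = Add(Rational(-187, 6), Mul(Rational(-1, 6), q)))
Function('I')(t) = Mul(Rational(1, 2), Pow(t, -1)) (Function('I')(t) = Pow(Mul(2, t), -1) = Mul(Rational(1, 2), Pow(t, -1)))
Mul(Add(Mul(Mul(-63, 2), Function('I')(5)), 210472), Add(Function('y')(527, -361), -237947)) = Mul(Add(Mul(Mul(-63, 2), Mul(Rational(1, 2), Pow(5, -1))), 210472), Add(Add(Rational(-187, 6), Mul(Rational(-1, 6), -361)), -237947)) = Mul(Add(Mul(-126, Mul(Rational(1, 2), Rational(1, 5))), 210472), Add(Add(Rational(-187, 6), Rational(361, 6)), -237947)) = Mul(Add(Mul(-126, Rational(1, 10)), 210472), Add(29, -237947)) = Mul(Add(Rational(-63, 5), 210472), -237918) = Mul(Rational(1052297, 5), -237918) = Rational(-250360397646, 5)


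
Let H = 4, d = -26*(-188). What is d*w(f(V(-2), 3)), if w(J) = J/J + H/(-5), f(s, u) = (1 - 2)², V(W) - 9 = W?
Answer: 4888/5 ≈ 977.60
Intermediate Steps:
d = 4888
V(W) = 9 + W
f(s, u) = 1 (f(s, u) = (-1)² = 1)
w(J) = ⅕ (w(J) = J/J + 4/(-5) = 1 + 4*(-⅕) = 1 - ⅘ = ⅕)
d*w(f(V(-2), 3)) = 4888*(⅕) = 4888/5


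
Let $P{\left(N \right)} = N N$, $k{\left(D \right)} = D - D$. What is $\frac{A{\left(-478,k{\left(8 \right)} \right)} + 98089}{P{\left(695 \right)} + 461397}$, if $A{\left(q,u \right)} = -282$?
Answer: $\frac{97807}{944422} \approx 0.10356$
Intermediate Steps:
$k{\left(D \right)} = 0$
$P{\left(N \right)} = N^{2}$
$\frac{A{\left(-478,k{\left(8 \right)} \right)} + 98089}{P{\left(695 \right)} + 461397} = \frac{-282 + 98089}{695^{2} + 461397} = \frac{97807}{483025 + 461397} = \frac{97807}{944422}$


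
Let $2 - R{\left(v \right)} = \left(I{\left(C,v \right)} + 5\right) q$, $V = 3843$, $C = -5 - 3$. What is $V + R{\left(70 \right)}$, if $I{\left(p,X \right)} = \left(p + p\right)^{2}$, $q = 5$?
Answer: $2540$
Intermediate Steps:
$C = -8$
$I{\left(p,X \right)} = 4 p^{2}$ ($I{\left(p,X \right)} = \left(2 p\right)^{2} = 4 p^{2}$)
$R{\left(v \right)} = -1303$ ($R{\left(v \right)} = 2 - \left(4 \left(-8\right)^{2} + 5\right) 5 = 2 - \left(4 \cdot 64 + 5\right) 5 = 2 - \left(256 + 5\right) 5 = 2 - 261 \cdot 5 = 2 - 1305 = -1303$)
$V + R{\left(70 \right)} = 3843 - 1303 = 2540$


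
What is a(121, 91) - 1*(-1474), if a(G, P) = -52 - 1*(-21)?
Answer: 1443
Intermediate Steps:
a(G, P) = -31 (a(G, P) = -52 + 21 = -31)
a(121, 91) - 1*(-1474) = -31 - 1*(-1474) = -31 + 1474 = 1443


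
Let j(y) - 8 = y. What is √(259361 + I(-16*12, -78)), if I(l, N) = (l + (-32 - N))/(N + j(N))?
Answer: √1420266238/74 ≈ 509.28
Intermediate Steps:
j(y) = 8 + y
I(l, N) = (-32 + l - N)/(8 + 2*N) (I(l, N) = (l + (-32 - N))/(N + (8 + N)) = (-32 + l - N)/(8 + 2*N))
√(259361 + I(-16*12, -78)) = √(259361 + (-32 - 16*12 - 1*(-78))/(2*(4 - 78))) = √(259361 + (½)*(-32 - 192 + 78)/(-74)) = √(259361 + (½)*(-1/74)*(-146)) = √(259361 + 73/74) = √(19192787/74) = √1420266238/74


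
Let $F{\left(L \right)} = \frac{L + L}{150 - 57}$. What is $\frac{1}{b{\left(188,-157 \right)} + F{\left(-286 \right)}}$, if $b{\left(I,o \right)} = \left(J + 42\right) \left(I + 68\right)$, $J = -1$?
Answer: $\frac{93}{975556} \approx 9.533 \cdot 10^{-5}$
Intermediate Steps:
$F{\left(L \right)} = \frac{2 L}{93}$
$b{\left(I,o \right)} = 2788 + 41 I$ ($b{\left(I,o \right)} = \left(-1 + 42\right) \left(I + 68\right) = 41 \left(68 + I\right) = 2788 + 41 I$)
$\frac{1}{b{\left(188,-157 \right)} + F{\left(-286 \right)}} = \frac{1}{\left(2788 + 41 \cdot 188\right) + \frac{2}{93} \left(-286\right)} = \frac{1}{\left(2788 + 7708\right) - \frac{572}{93}} = \frac{1}{10496 - \frac{572}{93}} = \frac{1}{\frac{975556}{93}} = \frac{93}{975556}$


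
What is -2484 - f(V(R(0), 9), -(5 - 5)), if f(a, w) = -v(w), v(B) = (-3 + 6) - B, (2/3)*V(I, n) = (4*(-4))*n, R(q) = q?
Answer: -2481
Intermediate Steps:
V(I, n) = -24*n (V(I, n) = 3*((4*(-4))*n)/2 = 3*(-16*n)/2 = -24*n)
v(B) = 3 - B
f(a, w) = -3 + w (f(a, w) = -(3 - w) = -3 + w)
-2484 - f(V(R(0), 9), -(5 - 5)) = -2484 - (-3 - (5 - 5)) = -2484 - (-3 - 1*0) = -2484 - (-3 + 0) = -2484 - 1*(-3) = -2484 + 3 = -2481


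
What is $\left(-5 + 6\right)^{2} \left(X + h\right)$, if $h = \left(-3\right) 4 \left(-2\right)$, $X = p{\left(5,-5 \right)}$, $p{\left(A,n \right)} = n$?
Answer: $19$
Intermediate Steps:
$X = -5$
$h = 24$ ($h = \left(-12\right) \left(-2\right) = 24$)
$\left(-5 + 6\right)^{2} \left(X + h\right) = \left(-5 + 6\right)^{2} \left(-5 + 24\right) = 1^{2} \cdot 19 = 1 \cdot 19 = 19$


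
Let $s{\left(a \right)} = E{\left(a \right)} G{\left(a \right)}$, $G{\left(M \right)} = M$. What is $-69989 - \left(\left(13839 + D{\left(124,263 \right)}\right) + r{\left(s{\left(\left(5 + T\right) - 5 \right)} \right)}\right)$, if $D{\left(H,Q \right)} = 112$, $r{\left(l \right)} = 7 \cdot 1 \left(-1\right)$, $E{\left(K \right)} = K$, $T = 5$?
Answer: $-83933$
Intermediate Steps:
$s{\left(a \right)} = a^{2}$ ($s{\left(a \right)} = a a = a^{2}$)
$r{\left(l \right)} = -7$ ($r{\left(l \right)} = 7 \left(-1\right) = -7$)
$-69989 - \left(\left(13839 + D{\left(124,263 \right)}\right) + r{\left(s{\left(\left(5 + T\right) - 5 \right)} \right)}\right) = -69989 - \left(\left(13839 + 112\right) - 7\right) = -69989 - \left(13951 - 7\right) = -69989 - 13944 = -83933$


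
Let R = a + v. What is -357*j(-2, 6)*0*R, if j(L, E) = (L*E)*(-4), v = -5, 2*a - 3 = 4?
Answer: 0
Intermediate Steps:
a = 7/2 (a = 3/2 + (1/2)*4 = 3/2 + 2 = 7/2 ≈ 3.5000)
j(L, E) = -4*E*L (j(L, E) = (E*L)*(-4) = -4*E*L)
R = -3/2 (R = 7/2 - 5 = -3/2 ≈ -1.5000)
-357*j(-2, 6)*0*R = -357*-4*6*(-2)*0*(-3)/2 = -357*48*0*(-3)/2 = -0*(-3)/2 = -357*0 = 0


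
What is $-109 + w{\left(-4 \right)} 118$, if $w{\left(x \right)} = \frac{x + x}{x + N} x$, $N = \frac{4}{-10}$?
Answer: $- \frac{10639}{11} \approx -967.18$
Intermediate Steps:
$N = - \frac{2}{5}$ ($N = 4 \left(- \frac{1}{10}\right) = - \frac{2}{5} \approx -0.4$)
$w{\left(x \right)} = \frac{2 x^{2}}{- \frac{2}{5} + x}$ ($w{\left(x \right)} = \frac{x + x}{x - \frac{2}{5}} x = \frac{2 x}{- \frac{2}{5} + x} x = \frac{2 x^{2}}{- \frac{2}{5} + x}$)
$-109 + w{\left(-4 \right)} 118 = -109 + \frac{10 \left(-4\right)^{2}}{-2 + 5 \left(-4\right)} 118 = -109 + 10 \cdot 16 \frac{1}{-2 - 20} \cdot 118 = -109 + 10 \cdot 16 \frac{1}{-22} \cdot 118 = -109 + 10 \cdot 16 \left(- \frac{1}{22}\right) 118 = -109 - \frac{9440}{11} = - \frac{10639}{11}$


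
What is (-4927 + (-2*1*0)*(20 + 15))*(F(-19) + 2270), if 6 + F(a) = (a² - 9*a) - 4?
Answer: -13756184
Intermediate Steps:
F(a) = -10 + a² - 9*a (F(a) = -6 + ((a² - 9*a) - 4) = -6 + (-4 + a² - 9*a) = -10 + a² - 9*a)
(-4927 + (-2*1*0)*(20 + 15))*(F(-19) + 2270) = (-4927 + (-2*1*0)*(20 + 15))*((-10 + (-19)² - 9*(-19)) + 2270) = (-4927 - 2*0*35)*((-10 + 361 + 171) + 2270) = (-4927 + 0*35)*(522 + 2270) = (-4927 + 0)*2792 = -4927*2792 = -13756184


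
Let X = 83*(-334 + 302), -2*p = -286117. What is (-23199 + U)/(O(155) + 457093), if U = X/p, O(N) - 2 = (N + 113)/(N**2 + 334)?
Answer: -161686116740605/3185734650830641 ≈ -0.050753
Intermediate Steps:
O(N) = 2 + (113 + N)/(334 + N**2) (O(N) = 2 + (N + 113)/(N**2 + 334) = 2 + (113 + N)/(334 + N**2))
p = 286117/2 (p = -1/2*(-286117) = 286117/2 ≈ 1.4306e+5)
X = -2656 (X = 83*(-32) = -2656)
U = -5312/286117 (U = -2656/286117/2 = -2656*2/286117 = -5312/286117 ≈ -0.018566)
(-23199 + U)/(O(155) + 457093) = (-23199 - 5312/286117)/((781 + 155 + 2*155**2)/(334 + 155**2) + 457093) = -6637633595/(286117*((781 + 155 + 2*24025)/(334 + 24025) + 457093)) = -6637633595/(286117*((781 + 155 + 48050)/24359 + 457093)) = -6637633595/(286117*((1/24359)*48986 + 457093)) = -6637633595/(286117*(48986/24359 + 457093)) = -6637633595/(286117*11134377373/24359) = -6637633595/286117*24359/11134377373 = -161686116740605/3185734650830641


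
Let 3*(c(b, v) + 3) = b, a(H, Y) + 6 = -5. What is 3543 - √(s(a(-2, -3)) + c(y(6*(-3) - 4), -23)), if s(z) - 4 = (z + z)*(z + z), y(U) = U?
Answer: 3543 - √4299/3 ≈ 3521.1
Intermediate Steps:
a(H, Y) = -11 (a(H, Y) = -6 - 5 = -11)
c(b, v) = -3 + b/3
s(z) = 4 + 4*z² (s(z) = 4 + (z + z)*(z + z) = 4 + (2*z)*(2*z) = 4 + 4*z²)
3543 - √(s(a(-2, -3)) + c(y(6*(-3) - 4), -23)) = 3543 - √((4 + 4*(-11)²) + (-3 + (6*(-3) - 4)/3)) = 3543 - √((4 + 4*121) + (-3 + (-18 - 4)/3)) = 3543 - √((4 + 484) + (-3 + (⅓)*(-22))) = 3543 - √(488 + (-3 - 22/3)) = 3543 - √(488 - 31/3) = 3543 - √(1433/3) = 3543 - √4299/3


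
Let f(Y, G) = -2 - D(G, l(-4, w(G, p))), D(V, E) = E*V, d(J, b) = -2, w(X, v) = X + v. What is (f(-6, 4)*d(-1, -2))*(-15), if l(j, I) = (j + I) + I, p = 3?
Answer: -1260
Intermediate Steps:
l(j, I) = j + 2*I (l(j, I) = (I + j) + I = j + 2*I)
f(Y, G) = -2 - G*(2 + 2*G) (f(Y, G) = -2 - (-4 + 2*(G + 3))*G = -2 - (-4 + 2*(3 + G))*G = -2 - (-4 + (6 + 2*G))*G = -2 - (2 + 2*G)*G = -2 - G*(2 + 2*G))
(f(-6, 4)*d(-1, -2))*(-15) = ((-2 - 2*4*(1 + 4))*(-2))*(-15) = ((-2 - 2*4*5)*(-2))*(-15) = ((-2 - 40)*(-2))*(-15) = -42*(-2)*(-15) = 84*(-15) = -1260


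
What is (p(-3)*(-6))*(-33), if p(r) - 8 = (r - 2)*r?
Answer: 4554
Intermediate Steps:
p(r) = 8 + r*(-2 + r) (p(r) = 8 + (r - 2)*r = 8 + (-2 + r)*r = 8 + r*(-2 + r))
(p(-3)*(-6))*(-33) = ((8 + (-3)**2 - 2*(-3))*(-6))*(-33) = ((8 + 9 + 6)*(-6))*(-33) = (23*(-6))*(-33) = -138*(-33) = 4554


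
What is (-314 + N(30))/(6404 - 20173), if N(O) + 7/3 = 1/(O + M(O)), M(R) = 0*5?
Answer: 3163/137690 ≈ 0.022972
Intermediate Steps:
M(R) = 0
N(O) = -7/3 + 1/O (N(O) = -7/3 + 1/(O + 0) = -7/3 + 1/O)
(-314 + N(30))/(6404 - 20173) = (-314 + (-7/3 + 1/30))/(6404 - 20173) = (-314 + (-7/3 + 1/30))/(-13769) = (-314 - 23/10)*(-1/13769) = -3163/10*(-1/13769) = 3163/137690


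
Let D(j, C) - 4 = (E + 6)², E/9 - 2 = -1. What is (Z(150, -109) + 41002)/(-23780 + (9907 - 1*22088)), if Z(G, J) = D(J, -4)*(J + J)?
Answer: 8920/35961 ≈ 0.24805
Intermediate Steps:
E = 9 (E = 18 + 9*(-1) = 18 - 9 = 9)
D(j, C) = 229 (D(j, C) = 4 + (9 + 6)² = 4 + 15² = 4 + 225 = 229)
Z(G, J) = 458*J (Z(G, J) = 229*(J + J) = 229*(2*J) = 458*J)
(Z(150, -109) + 41002)/(-23780 + (9907 - 1*22088)) = (458*(-109) + 41002)/(-23780 + (9907 - 1*22088)) = (-49922 + 41002)/(-23780 + (9907 - 22088)) = -8920/(-23780 - 12181) = -8920/(-35961) = -8920*(-1/35961) = 8920/35961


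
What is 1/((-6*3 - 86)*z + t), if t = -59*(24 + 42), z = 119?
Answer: -1/16270 ≈ -6.1463e-5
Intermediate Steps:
t = -3894 (t = -59*66 = -3894)
1/((-6*3 - 86)*z + t) = 1/((-6*3 - 86)*119 - 3894) = 1/((-18 - 86)*119 - 3894) = 1/(-104*119 - 3894) = 1/(-12376 - 3894) = 1/(-16270) = -1/16270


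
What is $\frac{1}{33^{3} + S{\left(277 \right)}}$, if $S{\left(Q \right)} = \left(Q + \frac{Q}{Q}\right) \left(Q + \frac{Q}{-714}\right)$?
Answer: $\frac{357}{40282148} \approx 8.8625 \cdot 10^{-6}$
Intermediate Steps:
$S{\left(Q \right)} = \frac{713 Q \left(1 + Q\right)}{714}$ ($S{\left(Q \right)} = \left(Q + 1\right) \left(Q + Q \left(- \frac{1}{714}\right)\right) = \left(1 + Q\right) \left(Q - \frac{Q}{714}\right) = \left(1 + Q\right) \frac{713 Q}{714} = \frac{713 Q \left(1 + Q\right)}{714}$)
$\frac{1}{33^{3} + S{\left(277 \right)}} = \frac{1}{33^{3} + \frac{713}{714} \cdot 277 \left(1 + 277\right)} = \frac{1}{35937 + \frac{713}{714} \cdot 277 \cdot 278} = \frac{1}{35937 + \frac{27452639}{357}} = \frac{1}{\frac{40282148}{357}} = \frac{357}{40282148}$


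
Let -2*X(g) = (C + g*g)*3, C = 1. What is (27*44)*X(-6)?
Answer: -65934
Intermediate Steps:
X(g) = -3/2 - 3*g²/2 (X(g) = -(1 + g*g)*3/2 = -(1 + g²)*3/2 = -(3 + 3*g²)/2 = -3/2 - 3*g²/2)
(27*44)*X(-6) = (27*44)*(-3/2 - 3/2*(-6)²) = 1188*(-3/2 - 3/2*36) = 1188*(-3/2 - 54) = 1188*(-111/2) = -65934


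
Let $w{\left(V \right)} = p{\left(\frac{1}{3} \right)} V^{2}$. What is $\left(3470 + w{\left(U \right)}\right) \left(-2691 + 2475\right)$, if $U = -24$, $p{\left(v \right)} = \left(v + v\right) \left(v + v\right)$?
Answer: $-804816$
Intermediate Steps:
$p{\left(v \right)} = 4 v^{2}$ ($p{\left(v \right)} = 2 v 2 v = 4 v^{2}$)
$w{\left(V \right)} = \frac{4 V^{2}}{9}$ ($w{\left(V \right)} = 4 \left(\frac{1}{3}\right)^{2} V^{2} = \frac{4}{9} V^{2} = 4 \cdot \frac{1}{9} V^{2} = \frac{4 V^{2}}{9}$)
$\left(3470 + w{\left(U \right)}\right) \left(-2691 + 2475\right) = \left(3470 + \frac{4 \left(-24\right)^{2}}{9}\right) \left(-2691 + 2475\right) = \left(3470 + \frac{4}{9} \cdot 576\right) \left(-216\right) = \left(3470 + 256\right) \left(-216\right) = 3726 \left(-216\right) = -804816$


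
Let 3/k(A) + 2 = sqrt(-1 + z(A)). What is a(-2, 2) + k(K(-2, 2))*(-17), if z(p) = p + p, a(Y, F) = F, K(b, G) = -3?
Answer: 124/11 + 51*I*sqrt(7)/11 ≈ 11.273 + 12.267*I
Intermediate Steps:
z(p) = 2*p
k(A) = 3/(-2 + sqrt(-1 + 2*A))
a(-2, 2) + k(K(-2, 2))*(-17) = 2 + (3/(-2 + sqrt(-1 + 2*(-3))))*(-17) = 2 + (3/(-2 + sqrt(-1 - 6)))*(-17) = 2 + (3/(-2 + sqrt(-7)))*(-17) = 2 + (3/(-2 + I*sqrt(7)))*(-17) = 2 - 51/(-2 + I*sqrt(7))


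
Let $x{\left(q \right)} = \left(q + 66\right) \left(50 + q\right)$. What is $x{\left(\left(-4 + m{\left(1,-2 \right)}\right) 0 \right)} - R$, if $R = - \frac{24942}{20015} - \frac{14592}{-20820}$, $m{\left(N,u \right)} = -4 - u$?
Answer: $\frac{22922963726}{6945205} \approx 3300.5$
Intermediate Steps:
$x{\left(q \right)} = \left(50 + q\right) \left(66 + q\right)$ ($x{\left(q \right)} = \left(66 + q\right) \left(50 + q\right) = \left(50 + q\right) \left(66 + q\right)$)
$R = - \frac{3787226}{6945205}$ ($R = \left(-24942\right) \frac{1}{20015} - - \frac{1216}{1735} = - \frac{24942}{20015} + \frac{1216}{1735} = - \frac{3787226}{6945205} \approx -0.5453$)
$x{\left(\left(-4 + m{\left(1,-2 \right)}\right) 0 \right)} - R = \left(3300 + \left(\left(-4 - 2\right) 0\right)^{2} + 116 \left(-4 - 2\right) 0\right) - - \frac{3787226}{6945205} = \left(3300 + \left(\left(-4 + \left(-4 + 2\right)\right) 0\right)^{2} + 116 \left(-4 + \left(-4 + 2\right)\right) 0\right) + \frac{3787226}{6945205} = \left(3300 + \left(\left(-4 - 2\right) 0\right)^{2} + 116 \left(-4 - 2\right) 0\right) + \frac{3787226}{6945205} = \left(3300 + \left(\left(-6\right) 0\right)^{2} + 116 \left(\left(-6\right) 0\right)\right) + \frac{3787226}{6945205} = \left(3300 + 0^{2} + 116 \cdot 0\right) + \frac{3787226}{6945205} = \left(3300 + 0 + 0\right) + \frac{3787226}{6945205} = 3300 + \frac{3787226}{6945205} = \frac{22922963726}{6945205}$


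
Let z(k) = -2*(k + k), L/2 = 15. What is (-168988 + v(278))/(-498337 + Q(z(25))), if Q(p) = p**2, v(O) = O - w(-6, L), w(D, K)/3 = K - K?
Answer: 168710/488337 ≈ 0.34548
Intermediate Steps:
L = 30 (L = 2*15 = 30)
w(D, K) = 0 (w(D, K) = 3*(K - K) = 3*0 = 0)
z(k) = -4*k (z(k) = -2*2*k = -4*k)
v(O) = O (v(O) = O - 1*0 = O + 0 = O)
(-168988 + v(278))/(-498337 + Q(z(25))) = (-168988 + 278)/(-498337 + (-4*25)**2) = -168710/(-498337 + (-100)**2) = -168710/(-498337 + 10000) = -168710/(-488337) = -168710*(-1/488337) = 168710/488337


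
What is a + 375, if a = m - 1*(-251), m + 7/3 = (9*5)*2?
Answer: 2141/3 ≈ 713.67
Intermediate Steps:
m = 263/3 (m = -7/3 + (9*5)*2 = -7/3 + 45*2 = -7/3 + 90 = 263/3 ≈ 87.667)
a = 1016/3 (a = 263/3 - 1*(-251) = 263/3 + 251 = 1016/3 ≈ 338.67)
a + 375 = 1016/3 + 375 = 2141/3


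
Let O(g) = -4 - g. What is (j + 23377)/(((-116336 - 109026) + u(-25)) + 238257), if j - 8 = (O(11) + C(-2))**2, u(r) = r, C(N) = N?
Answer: 11837/6435 ≈ 1.8395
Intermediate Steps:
j = 297 (j = 8 + ((-4 - 1*11) - 2)**2 = 8 + ((-4 - 11) - 2)**2 = 8 + (-15 - 2)**2 = 8 + (-17)**2 = 8 + 289 = 297)
(j + 23377)/(((-116336 - 109026) + u(-25)) + 238257) = (297 + 23377)/(((-116336 - 109026) - 25) + 238257) = 23674/((-225362 - 25) + 238257) = 23674/(-225387 + 238257) = 23674/12870 = 23674*(1/12870) = 11837/6435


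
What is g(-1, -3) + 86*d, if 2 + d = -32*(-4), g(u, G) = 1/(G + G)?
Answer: 65015/6 ≈ 10836.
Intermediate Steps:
g(u, G) = 1/(2*G)
d = 126 (d = -2 - 32*(-4) = -2 + 128 = 126)
g(-1, -3) + 86*d = (½)/(-3) + 86*126 = (½)*(-⅓) + 10836 = -⅙ + 10836 = 65015/6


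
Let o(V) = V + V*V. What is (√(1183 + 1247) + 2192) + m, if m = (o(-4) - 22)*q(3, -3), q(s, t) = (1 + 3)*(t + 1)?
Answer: 2272 + 9*√30 ≈ 2321.3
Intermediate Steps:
o(V) = V + V²
q(s, t) = 4 + 4*t (q(s, t) = 4*(1 + t) = 4 + 4*t)
m = 80 (m = (-4*(1 - 4) - 22)*(4 + 4*(-3)) = (-4*(-3) - 22)*(4 - 12) = (12 - 22)*(-8) = -10*(-8) = 80)
(√(1183 + 1247) + 2192) + m = (√(1183 + 1247) + 2192) + 80 = (√2430 + 2192) + 80 = (9*√30 + 2192) + 80 = (2192 + 9*√30) + 80 = 2272 + 9*√30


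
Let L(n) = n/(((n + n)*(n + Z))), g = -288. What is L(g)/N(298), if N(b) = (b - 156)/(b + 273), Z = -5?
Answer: -571/83212 ≈ -0.0068620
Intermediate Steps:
N(b) = (-156 + b)/(273 + b)
L(n) = 1/(2*(-5 + n)) (L(n) = n/(((n + n)*(n - 5))) = n/(((2*n)*(-5 + n))) = n/((2*n*(-5 + n))) = n*(1/(2*n*(-5 + n))) = 1/(2*(-5 + n)))
L(g)/N(298) = (1/(2*(-5 - 288)))/(((-156 + 298)/(273 + 298))) = ((1/2)/(-293))/((142/571)) = ((1/2)*(-1/293))/(((1/571)*142)) = -1/(586*142/571) = -1/586*571/142 = -571/83212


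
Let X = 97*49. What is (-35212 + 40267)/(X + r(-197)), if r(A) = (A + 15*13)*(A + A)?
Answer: 1685/1847 ≈ 0.91229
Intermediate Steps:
X = 4753
r(A) = 2*A*(195 + A) (r(A) = (A + 195)*(2*A) = (195 + A)*(2*A) = 2*A*(195 + A))
(-35212 + 40267)/(X + r(-197)) = (-35212 + 40267)/(4753 + 2*(-197)*(195 - 197)) = 5055/(4753 + 2*(-197)*(-2)) = 5055/(4753 + 788) = 5055/5541 = 5055*(1/5541) = 1685/1847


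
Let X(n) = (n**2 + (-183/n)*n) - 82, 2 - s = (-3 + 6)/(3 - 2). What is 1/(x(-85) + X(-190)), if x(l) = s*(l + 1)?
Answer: 1/35919 ≈ 2.7840e-5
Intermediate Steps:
s = -1 (s = 2 - (-3 + 6)/(3 - 2) = 2 - 3/1 = 2 - 3 = -1)
x(l) = -1 - l (x(l) = -(l + 1) = -(1 + l) = -1 - l)
X(n) = -265 + n**2 (X(n) = (n**2 - 183) - 82 = (-183 + n**2) - 82 = -265 + n**2)
1/(x(-85) + X(-190)) = 1/((-1 - 1*(-85)) + (-265 + (-190)**2)) = 1/((-1 + 85) + (-265 + 36100)) = 1/(84 + 35835) = 1/35919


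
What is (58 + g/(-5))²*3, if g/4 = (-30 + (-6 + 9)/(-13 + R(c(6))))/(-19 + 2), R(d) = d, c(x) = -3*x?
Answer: 66690640812/6943225 ≈ 9605.1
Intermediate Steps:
g = 3732/527 (g = 4*((-30 + (-6 + 9)/(-13 - 3*6))/(-19 + 2)) = 4*((-30 + 3/(-13 - 18))/(-17)) = 4*((-30 + 3/(-31))*(-1/17)) = 4*((-30 + 3*(-1/31))*(-1/17)) = 4*((-30 - 3/31)*(-1/17)) = 4*(-933/31*(-1/17)) = 4*(933/527) = 3732/527 ≈ 7.0816)
(58 + g/(-5))²*3 = (58 + (3732/527)/(-5))²*3 = (58 + (3732/527)*(-⅕))²*3 = (58 - 3732/2635)²*3 = (149098/2635)²*3 = (22230213604/6943225)*3 = 66690640812/6943225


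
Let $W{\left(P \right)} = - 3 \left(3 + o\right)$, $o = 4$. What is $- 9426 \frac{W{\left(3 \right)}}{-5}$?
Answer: $- \frac{197946}{5} \approx -39589.0$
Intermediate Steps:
$W{\left(P \right)} = -21$ ($W{\left(P \right)} = - 3 \left(3 + 4\right) = \left(-3\right) 7 = -21$)
$- 9426 \frac{W{\left(3 \right)}}{-5} = - 9426 \left(- \frac{21}{-5}\right) = - 9426 \left(\left(-21\right) \left(- \frac{1}{5}\right)\right) = \left(-9426\right) \frac{21}{5} = - \frac{197946}{5}$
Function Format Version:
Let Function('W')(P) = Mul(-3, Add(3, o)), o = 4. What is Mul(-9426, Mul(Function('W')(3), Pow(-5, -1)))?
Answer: Rational(-197946, 5) ≈ -39589.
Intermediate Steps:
Function('W')(P) = -21 (Function('W')(P) = Mul(-3, Add(3, 4)) = Mul(-3, 7) = -21)
Mul(-9426, Mul(Function('W')(3), Pow(-5, -1))) = Mul(-9426, Mul(-21, Pow(-5, -1))) = Mul(-9426, Mul(-21, Rational(-1, 5))) = Mul(-9426, Rational(21, 5)) = Rational(-197946, 5)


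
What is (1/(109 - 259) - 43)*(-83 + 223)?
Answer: -90314/15 ≈ -6020.9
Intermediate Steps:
(1/(109 - 259) - 43)*(-83 + 223) = (1/(-150) - 43)*140 = (-1/150 - 43)*140 = -6451/150*140 = -90314/15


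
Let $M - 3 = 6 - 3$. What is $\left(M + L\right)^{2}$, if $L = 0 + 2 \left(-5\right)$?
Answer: $16$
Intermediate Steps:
$L = -10$ ($L = 0 - 10 = -10$)
$M = 6$ ($M = 3 + \left(6 - 3\right) = 3 + 3 = 6$)
$\left(M + L\right)^{2} = \left(6 - 10\right)^{2} = \left(-4\right)^{2} = 16$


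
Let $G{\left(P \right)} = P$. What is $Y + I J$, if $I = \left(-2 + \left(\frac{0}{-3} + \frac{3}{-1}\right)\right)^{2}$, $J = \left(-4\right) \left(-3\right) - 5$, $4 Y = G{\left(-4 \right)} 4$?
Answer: $171$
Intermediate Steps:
$Y = -4$ ($Y = \frac{\left(-4\right) 4}{4} = \frac{1}{4} \left(-16\right) = -4$)
$J = 7$ ($J = 12 - 5 = 7$)
$I = 25$ ($I = \left(-2 + \left(0 \left(- \frac{1}{3}\right) + 3 \left(-1\right)\right)\right)^{2} = \left(-2 + \left(0 - 3\right)\right)^{2} = \left(-2 - 3\right)^{2} = \left(-5\right)^{2} = 25$)
$Y + I J = -4 + 25 \cdot 7 = -4 + 175 = 171$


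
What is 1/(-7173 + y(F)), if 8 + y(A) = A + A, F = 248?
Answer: -1/6685 ≈ -0.00014959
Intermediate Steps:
y(A) = -8 + 2*A (y(A) = -8 + (A + A) = -8 + 2*A)
1/(-7173 + y(F)) = 1/(-7173 + (-8 + 2*248)) = 1/(-7173 + (-8 + 496)) = 1/(-7173 + 488) = 1/(-6685) = -1/6685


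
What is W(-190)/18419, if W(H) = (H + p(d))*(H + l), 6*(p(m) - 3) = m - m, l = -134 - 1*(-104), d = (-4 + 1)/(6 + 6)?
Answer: 41140/18419 ≈ 2.2336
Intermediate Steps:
d = -¼ (d = -3/12 = -3*1/12 = -¼ ≈ -0.25000)
l = -30 (l = -134 + 104 = -30)
p(m) = 3 (p(m) = 3 + (m - m)/6 = 3 + (⅙)*0 = 3 + 0 = 3)
W(H) = (-30 + H)*(3 + H) (W(H) = (H + 3)*(H - 30) = (3 + H)*(-30 + H) = (-30 + H)*(3 + H))
W(-190)/18419 = (-90 + (-190)² - 27*(-190))/18419 = (-90 + 36100 + 5130)*(1/18419) = 41140*(1/18419) = 41140/18419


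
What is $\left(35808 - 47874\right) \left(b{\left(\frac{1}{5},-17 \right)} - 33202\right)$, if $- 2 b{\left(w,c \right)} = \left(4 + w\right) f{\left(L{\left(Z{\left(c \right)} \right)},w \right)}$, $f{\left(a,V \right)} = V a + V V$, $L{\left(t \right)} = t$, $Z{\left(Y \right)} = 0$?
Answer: $\frac{50077043193}{125} \approx 4.0062 \cdot 10^{8}$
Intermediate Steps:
$f{\left(a,V \right)} = V^{2} + V a$ ($f{\left(a,V \right)} = V a + V^{2} = V^{2} + V a$)
$b{\left(w,c \right)} = - \frac{w^{2} \left(4 + w\right)}{2}$ ($b{\left(w,c \right)} = - \frac{\left(4 + w\right) w \left(w + 0\right)}{2} = - \frac{\left(4 + w\right) w w}{2} = - \frac{\left(4 + w\right) w^{2}}{2} = - \frac{w^{2} \left(4 + w\right)}{2}$)
$\left(35808 - 47874\right) \left(b{\left(\frac{1}{5},-17 \right)} - 33202\right) = \left(35808 - 47874\right) \left(\frac{\left(\frac{1}{5}\right)^{2} \left(-4 - \frac{1}{5}\right)}{2} - 33202\right) = - 12066 \left(\frac{-4 - \frac{1}{5}}{2 \cdot 25} - 33202\right) = - 12066 \left(\frac{1}{2} \cdot \frac{1}{25} \left(-4 - \frac{1}{5}\right) - 33202\right) = - 12066 \left(\frac{1}{2} \cdot \frac{1}{25} \left(- \frac{21}{5}\right) - 33202\right) = - 12066 \left(- \frac{21}{250} - 33202\right) = \left(-12066\right) \left(- \frac{8300521}{250}\right) = \frac{50077043193}{125}$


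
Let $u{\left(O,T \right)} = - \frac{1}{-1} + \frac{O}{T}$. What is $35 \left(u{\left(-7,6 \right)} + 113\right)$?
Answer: $\frac{23695}{6} \approx 3949.2$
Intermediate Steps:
$u{\left(O,T \right)} = 1 + \frac{O}{T}$ ($u{\left(O,T \right)} = \left(-1\right) \left(-1\right) + \frac{O}{T} = 1 + \frac{O}{T}$)
$35 \left(u{\left(-7,6 \right)} + 113\right) = 35 \left(\frac{-7 + 6}{6} + 113\right) = 35 \left(\frac{1}{6} \left(-1\right) + 113\right) = 35 \left(- \frac{1}{6} + 113\right) = 35 \cdot \frac{677}{6} = \frac{23695}{6}$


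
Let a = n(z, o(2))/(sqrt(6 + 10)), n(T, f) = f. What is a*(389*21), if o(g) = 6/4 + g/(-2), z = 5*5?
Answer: 8169/8 ≈ 1021.1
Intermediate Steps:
z = 25
o(g) = 3/2 - g/2 (o(g) = 6*(1/4) + g*(-1/2) = 3/2 - g/2)
a = 1/8 (a = (3/2 - 1/2*2)/(sqrt(6 + 10)) = (3/2 - 1)/(sqrt(16)) = (1/2)/4 = (1/2)*(1/4) = 1/8 ≈ 0.12500)
a*(389*21) = (389*21)/8 = (1/8)*8169 = 8169/8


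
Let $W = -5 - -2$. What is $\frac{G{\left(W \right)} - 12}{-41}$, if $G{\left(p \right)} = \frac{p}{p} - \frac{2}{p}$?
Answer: $\frac{31}{123} \approx 0.25203$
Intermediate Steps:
$W = -3$ ($W = -5 + 2 = -3$)
$G{\left(p \right)} = 1 - \frac{2}{p}$
$\frac{G{\left(W \right)} - 12}{-41} = \frac{\frac{-2 - 3}{-3} - 12}{-41} = \left(\left(- \frac{1}{3}\right) \left(-5\right) - 12\right) \left(- \frac{1}{41}\right) = \left(\frac{5}{3} - 12\right) \left(- \frac{1}{41}\right) = \left(- \frac{31}{3}\right) \left(- \frac{1}{41}\right) = \frac{31}{123}$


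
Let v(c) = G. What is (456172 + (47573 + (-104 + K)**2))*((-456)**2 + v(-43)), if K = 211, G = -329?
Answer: 106957880758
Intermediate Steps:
v(c) = -329
(456172 + (47573 + (-104 + K)**2))*((-456)**2 + v(-43)) = (456172 + (47573 + (-104 + 211)**2))*((-456)**2 - 329) = (456172 + (47573 + 107**2))*(207936 - 329) = (456172 + (47573 + 11449))*207607 = (456172 + 59022)*207607 = 515194*207607 = 106957880758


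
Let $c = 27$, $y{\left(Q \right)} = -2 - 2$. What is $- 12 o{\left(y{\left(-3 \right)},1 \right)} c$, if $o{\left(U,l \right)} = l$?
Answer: $-324$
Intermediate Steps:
$y{\left(Q \right)} = -4$ ($y{\left(Q \right)} = -2 - 2 = -4$)
$- 12 o{\left(y{\left(-3 \right)},1 \right)} c = \left(-12\right) 1 \cdot 27 = \left(-12\right) 27 = -324$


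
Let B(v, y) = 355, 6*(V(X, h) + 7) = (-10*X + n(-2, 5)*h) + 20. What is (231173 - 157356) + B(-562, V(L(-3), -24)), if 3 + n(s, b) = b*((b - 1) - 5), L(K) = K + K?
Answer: 74172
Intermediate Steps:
L(K) = 2*K
n(s, b) = -3 + b*(-6 + b) (n(s, b) = -3 + b*((b - 1) - 5) = -3 + b*((-1 + b) - 5) = -3 + b*(-6 + b))
V(X, h) = -11/3 - 5*X/3 - 4*h/3 (V(X, h) = -7 + ((-10*X + (-3 + 5**2 - 6*5)*h) + 20)/6 = -7 + ((-10*X + (-3 + 25 - 30)*h) + 20)/6 = -7 + ((-10*X - 8*h) + 20)/6 = -7 + (20 - 10*X - 8*h)/6 = -7 + (10/3 - 5*X/3 - 4*h/3) = -11/3 - 5*X/3 - 4*h/3)
(231173 - 157356) + B(-562, V(L(-3), -24)) = (231173 - 157356) + 355 = 73817 + 355 = 74172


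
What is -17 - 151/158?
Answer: -2837/158 ≈ -17.956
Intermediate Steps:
-17 - 151/158 = -2837/158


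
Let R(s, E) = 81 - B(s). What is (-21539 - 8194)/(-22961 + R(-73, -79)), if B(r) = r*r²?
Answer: -29733/366137 ≈ -0.081207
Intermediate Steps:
B(r) = r³
R(s, E) = 81 - s³
(-21539 - 8194)/(-22961 + R(-73, -79)) = (-21539 - 8194)/(-22961 + (81 - 1*(-73)³)) = -29733/(-22961 + (81 - 1*(-389017))) = -29733/(-22961 + (81 + 389017)) = -29733/(-22961 + 389098) = -29733/366137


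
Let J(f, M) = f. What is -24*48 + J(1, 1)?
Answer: -1151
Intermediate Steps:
-24*48 + J(1, 1) = -24*48 + 1 = -1152 + 1 = -1151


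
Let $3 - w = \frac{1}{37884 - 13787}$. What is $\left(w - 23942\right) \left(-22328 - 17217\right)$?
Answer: $\frac{22811852931780}{24097} \approx 9.4667 \cdot 10^{8}$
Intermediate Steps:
$w = \frac{72290}{24097}$ ($w = 3 - \frac{1}{37884 - 13787} = 3 - \frac{1}{24097} = \frac{72290}{24097} \approx 3.0$)
$\left(w - 23942\right) \left(-22328 - 17217\right) = \left(\frac{72290}{24097} - 23942\right) \left(-22328 - 17217\right) = \left(- \frac{576858084}{24097}\right) \left(-39545\right) = \frac{22811852931780}{24097}$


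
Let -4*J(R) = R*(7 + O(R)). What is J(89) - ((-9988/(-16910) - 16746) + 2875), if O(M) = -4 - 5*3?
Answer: 119531796/8455 ≈ 14137.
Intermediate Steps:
O(M) = -19 (O(M) = -4 - 15 = -19)
J(R) = 3*R (J(R) = -R*(7 - 19)/4 = -R*(-12)/4 = -(-3)*R = 3*R)
J(89) - ((-9988/(-16910) - 16746) + 2875) = 3*89 - ((-9988/(-16910) - 16746) + 2875) = 267 - ((-9988*(-1/16910) - 16746) + 2875) = 267 - ((4994/8455 - 16746) + 2875) = 267 - (-141582436/8455 + 2875) = 267 - 1*(-117274311/8455) = 267 + 117274311/8455 = 119531796/8455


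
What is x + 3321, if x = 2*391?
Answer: 4103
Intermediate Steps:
x = 782
x + 3321 = 782 + 3321 = 4103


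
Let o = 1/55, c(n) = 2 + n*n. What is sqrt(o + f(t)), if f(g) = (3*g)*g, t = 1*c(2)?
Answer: sqrt(326755)/55 ≈ 10.393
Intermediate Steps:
c(n) = 2 + n**2
t = 6 (t = 1*(2 + 2**2) = 1*(2 + 4) = 1*6 = 6)
f(g) = 3*g**2
o = 1/55 ≈ 0.018182
sqrt(o + f(t)) = sqrt(1/55 + 3*6**2) = sqrt(1/55 + 3*36) = sqrt(1/55 + 108) = sqrt(5941/55) = sqrt(326755)/55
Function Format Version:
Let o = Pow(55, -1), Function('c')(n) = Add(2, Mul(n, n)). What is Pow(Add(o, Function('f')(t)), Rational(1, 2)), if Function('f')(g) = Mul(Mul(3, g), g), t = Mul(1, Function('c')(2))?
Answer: Mul(Rational(1, 55), Pow(326755, Rational(1, 2))) ≈ 10.393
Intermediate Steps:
Function('c')(n) = Add(2, Pow(n, 2))
t = 6 (t = Mul(1, Add(2, Pow(2, 2))) = Mul(1, Add(2, 4)) = Mul(1, 6) = 6)
Function('f')(g) = Mul(3, Pow(g, 2))
o = Rational(1, 55) ≈ 0.018182
Pow(Add(o, Function('f')(t)), Rational(1, 2)) = Pow(Add(Rational(1, 55), Mul(3, Pow(6, 2))), Rational(1, 2)) = Pow(Add(Rational(1, 55), Mul(3, 36)), Rational(1, 2)) = Pow(Add(Rational(1, 55), 108), Rational(1, 2)) = Pow(Rational(5941, 55), Rational(1, 2)) = Mul(Rational(1, 55), Pow(326755, Rational(1, 2)))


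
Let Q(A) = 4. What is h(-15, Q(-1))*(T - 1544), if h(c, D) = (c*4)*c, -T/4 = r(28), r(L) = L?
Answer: -1490400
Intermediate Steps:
T = -112 (T = -4*28 = -112)
h(c, D) = 4*c**2 (h(c, D) = (4*c)*c = 4*c**2)
h(-15, Q(-1))*(T - 1544) = (4*(-15)**2)*(-112 - 1544) = (4*225)*(-1656) = 900*(-1656) = -1490400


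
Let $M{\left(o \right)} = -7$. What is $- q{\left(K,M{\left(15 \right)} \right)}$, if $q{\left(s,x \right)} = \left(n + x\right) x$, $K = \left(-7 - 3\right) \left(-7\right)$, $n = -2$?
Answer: $-63$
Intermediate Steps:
$K = 70$ ($K = \left(-10\right) \left(-7\right) = 70$)
$q{\left(s,x \right)} = x \left(-2 + x\right)$ ($q{\left(s,x \right)} = \left(-2 + x\right) x = x \left(-2 + x\right)$)
$- q{\left(K,M{\left(15 \right)} \right)} = - \left(-7\right) \left(-2 - 7\right) = - \left(-7\right) \left(-9\right) = \left(-1\right) 63 = -63$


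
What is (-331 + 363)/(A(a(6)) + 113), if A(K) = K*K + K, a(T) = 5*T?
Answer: 32/1043 ≈ 0.030681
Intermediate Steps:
A(K) = K + K² (A(K) = K² + K = K + K²)
(-331 + 363)/(A(a(6)) + 113) = (-331 + 363)/((5*6)*(1 + 5*6) + 113) = 32/(30*(1 + 30) + 113) = 32/(30*31 + 113) = 32/(930 + 113) = 32/1043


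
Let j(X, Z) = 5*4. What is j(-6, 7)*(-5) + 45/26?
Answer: -2555/26 ≈ -98.269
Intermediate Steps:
j(X, Z) = 20
j(-6, 7)*(-5) + 45/26 = 20*(-5) + 45/26 = -100 + 45*(1/26) = -100 + 45/26 = -2555/26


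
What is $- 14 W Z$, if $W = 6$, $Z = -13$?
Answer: $1092$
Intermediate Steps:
$- 14 W Z = \left(-14\right) 6 \left(-13\right) = \left(-84\right) \left(-13\right) = 1092$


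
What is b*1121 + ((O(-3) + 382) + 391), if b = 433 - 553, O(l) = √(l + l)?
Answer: -133747 + I*√6 ≈ -1.3375e+5 + 2.4495*I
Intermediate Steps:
O(l) = √2*√l (O(l) = √(2*l) = √2*√l)
b = -120
b*1121 + ((O(-3) + 382) + 391) = -120*1121 + ((√2*√(-3) + 382) + 391) = -134520 + ((√2*(I*√3) + 382) + 391) = -134520 + ((I*√6 + 382) + 391) = -134520 + ((382 + I*√6) + 391) = -134520 + (773 + I*√6) = -133747 + I*√6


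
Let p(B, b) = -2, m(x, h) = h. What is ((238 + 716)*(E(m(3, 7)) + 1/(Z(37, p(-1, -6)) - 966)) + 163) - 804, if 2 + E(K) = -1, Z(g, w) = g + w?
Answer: -3262247/931 ≈ -3504.0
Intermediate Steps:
E(K) = -3 (E(K) = -2 - 1 = -3)
((238 + 716)*(E(m(3, 7)) + 1/(Z(37, p(-1, -6)) - 966)) + 163) - 804 = ((238 + 716)*(-3 + 1/((37 - 2) - 966)) + 163) - 804 = (954*(-3 + 1/(35 - 966)) + 163) - 804 = (954*(-3 + 1/(-931)) + 163) - 804 = (954*(-3 - 1/931) + 163) - 804 = (954*(-2794/931) + 163) - 804 = (-2665476/931 + 163) - 804 = -2513723/931 - 804 = -3262247/931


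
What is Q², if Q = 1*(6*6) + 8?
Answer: 1936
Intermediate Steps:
Q = 44 (Q = 1*36 + 8 = 36 + 8 = 44)
Q² = 44² = 1936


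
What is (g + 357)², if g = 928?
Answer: 1651225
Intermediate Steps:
(g + 357)² = (928 + 357)² = 1285² = 1651225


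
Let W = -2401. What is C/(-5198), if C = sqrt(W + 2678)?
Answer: -sqrt(277)/5198 ≈ -0.0032019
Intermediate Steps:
C = sqrt(277) (C = sqrt(-2401 + 2678) = sqrt(277) ≈ 16.643)
C/(-5198) = sqrt(277)/(-5198) = sqrt(277)*(-1/5198) = -sqrt(277)/5198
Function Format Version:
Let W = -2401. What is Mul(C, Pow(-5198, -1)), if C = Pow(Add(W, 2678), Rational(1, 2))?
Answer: Mul(Rational(-1, 5198), Pow(277, Rational(1, 2))) ≈ -0.0032019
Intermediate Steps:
C = Pow(277, Rational(1, 2)) (C = Pow(Add(-2401, 2678), Rational(1, 2)) = Pow(277, Rational(1, 2)) ≈ 16.643)
Mul(C, Pow(-5198, -1)) = Mul(Pow(277, Rational(1, 2)), Pow(-5198, -1)) = Mul(Pow(277, Rational(1, 2)), Rational(-1, 5198)) = Mul(Rational(-1, 5198), Pow(277, Rational(1, 2)))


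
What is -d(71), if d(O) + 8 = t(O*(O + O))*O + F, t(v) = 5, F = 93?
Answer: -440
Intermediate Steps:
d(O) = 85 + 5*O (d(O) = -8 + (5*O + 93) = -8 + (93 + 5*O) = 85 + 5*O)
-d(71) = -(85 + 5*71) = -(85 + 355) = -1*440 = -440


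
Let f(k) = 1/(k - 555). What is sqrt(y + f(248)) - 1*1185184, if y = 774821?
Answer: -1185184 + sqrt(73026104122)/307 ≈ -1.1843e+6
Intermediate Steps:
f(k) = 1/(-555 + k)
sqrt(y + f(248)) - 1*1185184 = sqrt(774821 + 1/(-555 + 248)) - 1*1185184 = sqrt(774821 + 1/(-307)) - 1185184 = sqrt(774821 - 1/307) - 1185184 = sqrt(237870046/307) - 1185184 = sqrt(73026104122)/307 - 1185184 = -1185184 + sqrt(73026104122)/307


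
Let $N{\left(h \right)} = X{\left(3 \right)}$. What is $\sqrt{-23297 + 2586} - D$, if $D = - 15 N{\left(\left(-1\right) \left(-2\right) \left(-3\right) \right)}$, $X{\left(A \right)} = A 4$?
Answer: $180 + i \sqrt{20711} \approx 180.0 + 143.91 i$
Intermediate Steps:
$X{\left(A \right)} = 4 A$
$N{\left(h \right)} = 12$ ($N{\left(h \right)} = 4 \cdot 3 = 12$)
$D = -180$ ($D = \left(-15\right) 12 = -180$)
$\sqrt{-23297 + 2586} - D = \sqrt{-23297 + 2586} - -180 = \sqrt{-20711} + 180 = i \sqrt{20711} + 180 = 180 + i \sqrt{20711}$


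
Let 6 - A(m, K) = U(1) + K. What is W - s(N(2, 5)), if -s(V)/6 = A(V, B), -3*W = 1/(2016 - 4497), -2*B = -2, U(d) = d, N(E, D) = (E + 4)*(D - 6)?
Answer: 178633/7443 ≈ 24.000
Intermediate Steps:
N(E, D) = (-6 + D)*(4 + E) (N(E, D) = (4 + E)*(-6 + D) = (-6 + D)*(4 + E))
B = 1 (B = -½*(-2) = 1)
W = 1/7443 (W = -1/(3*(2016 - 4497)) = -⅓/(-2481) = -⅓*(-1/2481) = 1/7443 ≈ 0.00013435)
A(m, K) = 5 - K (A(m, K) = 6 - (1 + K) = 6 + (-1 - K) = 5 - K)
s(V) = -24 (s(V) = -6*(5 - 1*1) = -6*(5 - 1) = -6*4 = -24)
W - s(N(2, 5)) = 1/7443 - 1*(-24) = 1/7443 + 24 = 178633/7443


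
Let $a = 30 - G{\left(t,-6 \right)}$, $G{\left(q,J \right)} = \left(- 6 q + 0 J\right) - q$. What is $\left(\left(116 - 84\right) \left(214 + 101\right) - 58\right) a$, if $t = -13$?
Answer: $-611342$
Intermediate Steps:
$G{\left(q,J \right)} = - 7 q$ ($G{\left(q,J \right)} = \left(- 6 q + 0\right) - q = - 6 q - q = - 7 q$)
$a = -61$ ($a = 30 - \left(-7\right) \left(-13\right) = 30 - 91 = -61$)
$\left(\left(116 - 84\right) \left(214 + 101\right) - 58\right) a = \left(\left(116 - 84\right) \left(214 + 101\right) - 58\right) \left(-61\right) = \left(32 \cdot 315 - 58\right) \left(-61\right) = \left(10080 - 58\right) \left(-61\right) = 10022 \left(-61\right) = -611342$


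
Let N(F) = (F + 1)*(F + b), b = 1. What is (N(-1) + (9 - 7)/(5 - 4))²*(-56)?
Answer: -224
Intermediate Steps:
N(F) = (1 + F)² (N(F) = (F + 1)*(F + 1) = (1 + F)*(1 + F) = (1 + F)²)
(N(-1) + (9 - 7)/(5 - 4))²*(-56) = ((1 + (-1)² + 2*(-1)) + (9 - 7)/(5 - 4))²*(-56) = ((1 + 1 - 2) + 2/1)²*(-56) = (0 + 2*1)²*(-56) = (0 + 2)²*(-56) = 2²*(-56) = 4*(-56) = -224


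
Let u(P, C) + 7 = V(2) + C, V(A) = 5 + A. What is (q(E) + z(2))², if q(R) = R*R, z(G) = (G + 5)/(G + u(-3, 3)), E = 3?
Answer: 2704/25 ≈ 108.16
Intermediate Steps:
u(P, C) = C (u(P, C) = -7 + ((5 + 2) + C) = -7 + (7 + C) = C)
z(G) = (5 + G)/(3 + G) (z(G) = (G + 5)/(G + 3) = (5 + G)/(3 + G))
q(R) = R²
(q(E) + z(2))² = (3² + (5 + 2)/(3 + 2))² = (9 + 7/5)² = (52/5)² = 2704/25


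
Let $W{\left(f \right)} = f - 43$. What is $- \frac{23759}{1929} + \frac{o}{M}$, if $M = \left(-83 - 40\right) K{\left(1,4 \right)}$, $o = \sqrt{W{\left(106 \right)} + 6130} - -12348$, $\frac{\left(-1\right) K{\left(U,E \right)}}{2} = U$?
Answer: $\frac{2995763}{79089} + \frac{\sqrt{6193}}{246} \approx 38.198$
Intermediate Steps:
$K{\left(U,E \right)} = - 2 U$
$W{\left(f \right)} = -43 + f$ ($W{\left(f \right)} = f - 43 = -43 + f$)
$o = 12348 + \sqrt{6193}$ ($o = \sqrt{\left(-43 + 106\right) + 6130} - -12348 = \sqrt{63 + 6130} + 12348 = \sqrt{6193} + 12348 = 12348 + \sqrt{6193} \approx 12427.0$)
$M = 246$ ($M = \left(-83 - 40\right) \left(\left(-2\right) 1\right) = \left(-123\right) \left(-2\right) = 246$)
$- \frac{23759}{1929} + \frac{o}{M} = - \frac{23759}{1929} + \frac{12348 + \sqrt{6193}}{246} = \left(-23759\right) \frac{1}{1929} + \left(12348 + \sqrt{6193}\right) \frac{1}{246} = - \frac{23759}{1929} + \left(\frac{2058}{41} + \frac{\sqrt{6193}}{246}\right) = \frac{2995763}{79089} + \frac{\sqrt{6193}}{246}$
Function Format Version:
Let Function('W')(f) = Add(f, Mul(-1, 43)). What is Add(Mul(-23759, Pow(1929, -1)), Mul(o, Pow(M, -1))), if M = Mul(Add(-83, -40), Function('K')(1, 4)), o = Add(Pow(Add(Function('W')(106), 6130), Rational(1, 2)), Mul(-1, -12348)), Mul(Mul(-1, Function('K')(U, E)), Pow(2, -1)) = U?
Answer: Add(Rational(2995763, 79089), Mul(Rational(1, 246), Pow(6193, Rational(1, 2)))) ≈ 38.198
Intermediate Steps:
Function('K')(U, E) = Mul(-2, U)
Function('W')(f) = Add(-43, f) (Function('W')(f) = Add(f, -43) = Add(-43, f))
o = Add(12348, Pow(6193, Rational(1, 2))) (o = Add(Pow(Add(Add(-43, 106), 6130), Rational(1, 2)), Mul(-1, -12348)) = Add(Pow(Add(63, 6130), Rational(1, 2)), 12348) = Add(Pow(6193, Rational(1, 2)), 12348) = Add(12348, Pow(6193, Rational(1, 2))) ≈ 12427.)
M = 246 (M = Mul(Add(-83, -40), Mul(-2, 1)) = Mul(-123, -2) = 246)
Add(Mul(-23759, Pow(1929, -1)), Mul(o, Pow(M, -1))) = Add(Mul(-23759, Pow(1929, -1)), Mul(Add(12348, Pow(6193, Rational(1, 2))), Pow(246, -1))) = Add(Mul(-23759, Rational(1, 1929)), Mul(Add(12348, Pow(6193, Rational(1, 2))), Rational(1, 246))) = Add(Rational(-23759, 1929), Add(Rational(2058, 41), Mul(Rational(1, 246), Pow(6193, Rational(1, 2))))) = Add(Rational(2995763, 79089), Mul(Rational(1, 246), Pow(6193, Rational(1, 2))))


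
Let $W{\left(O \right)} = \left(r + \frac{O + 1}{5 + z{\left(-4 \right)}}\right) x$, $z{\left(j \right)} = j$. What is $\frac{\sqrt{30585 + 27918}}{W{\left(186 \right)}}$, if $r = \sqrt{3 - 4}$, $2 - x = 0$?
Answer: $\frac{\sqrt{58503} \left(187 - i\right)}{69940} \approx 0.6467 - 0.0034583 i$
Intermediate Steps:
$x = 2$ ($x = 2 - 0 = 2 + 0 = 2$)
$r = i$ ($r = \sqrt{-1} = i \approx 1.0 i$)
$W{\left(O \right)} = 2 + 2 i + 2 O$ ($W{\left(O \right)} = \left(i + \frac{O + 1}{5 - 4}\right) 2 = \left(i + \frac{1 + O}{1}\right) 2 = \left(i + \left(1 + O\right) 1\right) 2 = \left(i + \left(1 + O\right)\right) 2 = \left(1 + i + O\right) 2 = 2 + 2 i + 2 O$)
$\frac{\sqrt{30585 + 27918}}{W{\left(186 \right)}} = \frac{\sqrt{30585 + 27918}}{2 + 2 i + 2 \cdot 186} = \frac{\sqrt{58503}}{2 + 2 i + 372} = \frac{\sqrt{58503}}{374 + 2 i} = \sqrt{58503} \frac{374 - 2 i}{139880} = \frac{\sqrt{58503} \left(374 - 2 i\right)}{139880}$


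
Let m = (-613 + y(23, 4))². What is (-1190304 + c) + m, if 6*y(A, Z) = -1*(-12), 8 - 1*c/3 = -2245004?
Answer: 5918053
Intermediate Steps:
c = 6735036 (c = 24 - 3*(-2245004) = 24 + 6735012 = 6735036)
y(A, Z) = 2 (y(A, Z) = (-1*(-12))/6 = (⅙)*12 = 2)
m = 373321 (m = (-613 + 2)² = (-611)² = 373321)
(-1190304 + c) + m = (-1190304 + 6735036) + 373321 = 5544732 + 373321 = 5918053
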